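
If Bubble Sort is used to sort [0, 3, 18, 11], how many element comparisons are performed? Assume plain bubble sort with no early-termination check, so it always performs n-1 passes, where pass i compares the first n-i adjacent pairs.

Pass 1: compare adjacent pairs (0,1)..(2,3) = 3 comparison(s), 1 swap(s) -> [0, 3, 11, 18]
Pass 2: compare adjacent pairs (0,1)..(1,2) = 2 comparison(s), 0 swap(s) -> [0, 3, 11, 18]
Pass 3: compare adjacent pairs (0,1)..(0,1) = 1 comparison(s), 0 swap(s) -> [0, 3, 11, 18]
Total comparisons: 3 + 2 + 1 = 6


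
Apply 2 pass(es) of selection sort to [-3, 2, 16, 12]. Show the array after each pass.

Pass 1: Select minimum -3 at index 0, swap -> [-3, 2, 16, 12]
Pass 2: Select minimum 2 at index 1, swap -> [-3, 2, 16, 12]


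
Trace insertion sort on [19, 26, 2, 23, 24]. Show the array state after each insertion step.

First element 19 is already 'sorted'
Insert 26: shifted 0 elements -> [19, 26, 2, 23, 24]
Insert 2: shifted 2 elements -> [2, 19, 26, 23, 24]
Insert 23: shifted 1 elements -> [2, 19, 23, 26, 24]
Insert 24: shifted 1 elements -> [2, 19, 23, 24, 26]


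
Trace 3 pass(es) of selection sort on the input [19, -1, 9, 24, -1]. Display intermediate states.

Pass 1: Select minimum -1 at index 1, swap -> [-1, 19, 9, 24, -1]
Pass 2: Select minimum -1 at index 4, swap -> [-1, -1, 9, 24, 19]
Pass 3: Select minimum 9 at index 2, swap -> [-1, -1, 9, 24, 19]


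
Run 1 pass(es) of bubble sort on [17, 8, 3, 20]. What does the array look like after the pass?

After pass 1: [8, 3, 17, 20] (2 swaps)
Total swaps: 2


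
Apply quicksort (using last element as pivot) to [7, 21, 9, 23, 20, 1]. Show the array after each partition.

Partition 1: pivot=1 at index 0 -> [1, 21, 9, 23, 20, 7]
Partition 2: pivot=7 at index 1 -> [1, 7, 9, 23, 20, 21]
Partition 3: pivot=21 at index 4 -> [1, 7, 9, 20, 21, 23]
Partition 4: pivot=20 at index 3 -> [1, 7, 9, 20, 21, 23]


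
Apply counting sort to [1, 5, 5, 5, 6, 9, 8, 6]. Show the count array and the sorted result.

Count array: [0, 1, 0, 0, 0, 3, 2, 0, 1, 1]
(count[i] = number of elements equal to i)
Cumulative count: [0, 1, 1, 1, 1, 4, 6, 6, 7, 8]
Sorted: [1, 5, 5, 5, 6, 6, 8, 9]


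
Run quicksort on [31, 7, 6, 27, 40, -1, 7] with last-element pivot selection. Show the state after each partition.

Partition 1: pivot=7 at index 3 -> [7, 6, -1, 7, 40, 31, 27]
Partition 2: pivot=-1 at index 0 -> [-1, 6, 7, 7, 40, 31, 27]
Partition 3: pivot=7 at index 2 -> [-1, 6, 7, 7, 40, 31, 27]
Partition 4: pivot=27 at index 4 -> [-1, 6, 7, 7, 27, 31, 40]
Partition 5: pivot=40 at index 6 -> [-1, 6, 7, 7, 27, 31, 40]


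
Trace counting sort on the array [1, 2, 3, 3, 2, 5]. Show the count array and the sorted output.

Count array: [0, 1, 2, 2, 0, 1]
(count[i] = number of elements equal to i)
Cumulative count: [0, 1, 3, 5, 5, 6]
Sorted: [1, 2, 2, 3, 3, 5]


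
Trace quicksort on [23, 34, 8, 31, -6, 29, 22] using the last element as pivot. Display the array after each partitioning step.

Partition 1: pivot=22 at index 2 -> [8, -6, 22, 31, 34, 29, 23]
Partition 2: pivot=-6 at index 0 -> [-6, 8, 22, 31, 34, 29, 23]
Partition 3: pivot=23 at index 3 -> [-6, 8, 22, 23, 34, 29, 31]
Partition 4: pivot=31 at index 5 -> [-6, 8, 22, 23, 29, 31, 34]


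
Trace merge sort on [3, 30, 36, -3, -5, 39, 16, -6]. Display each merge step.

Divide and conquer:
  Merge [3] + [30] -> [3, 30]
  Merge [36] + [-3] -> [-3, 36]
  Merge [3, 30] + [-3, 36] -> [-3, 3, 30, 36]
  Merge [-5] + [39] -> [-5, 39]
  Merge [16] + [-6] -> [-6, 16]
  Merge [-5, 39] + [-6, 16] -> [-6, -5, 16, 39]
  Merge [-3, 3, 30, 36] + [-6, -5, 16, 39] -> [-6, -5, -3, 3, 16, 30, 36, 39]


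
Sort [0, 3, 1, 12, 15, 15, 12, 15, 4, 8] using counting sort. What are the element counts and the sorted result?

Count array: [1, 1, 0, 1, 1, 0, 0, 0, 1, 0, 0, 0, 2, 0, 0, 3]
(count[i] = number of elements equal to i)
Cumulative count: [1, 2, 2, 3, 4, 4, 4, 4, 5, 5, 5, 5, 7, 7, 7, 10]
Sorted: [0, 1, 3, 4, 8, 12, 12, 15, 15, 15]


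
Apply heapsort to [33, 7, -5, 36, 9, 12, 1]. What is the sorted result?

Build heap: [36, 33, 12, 7, 9, -5, 1]
Extract 36: [33, 9, 12, 7, 1, -5, 36]
Extract 33: [12, 9, -5, 7, 1, 33, 36]
Extract 12: [9, 7, -5, 1, 12, 33, 36]
Extract 9: [7, 1, -5, 9, 12, 33, 36]
Extract 7: [1, -5, 7, 9, 12, 33, 36]
Extract 1: [-5, 1, 7, 9, 12, 33, 36]


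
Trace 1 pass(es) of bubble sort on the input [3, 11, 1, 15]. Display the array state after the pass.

After pass 1: [3, 1, 11, 15] (1 swaps)
Total swaps: 1


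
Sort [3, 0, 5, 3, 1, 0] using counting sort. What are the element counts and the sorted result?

Count array: [2, 1, 0, 2, 0, 1]
(count[i] = number of elements equal to i)
Cumulative count: [2, 3, 3, 5, 5, 6]
Sorted: [0, 0, 1, 3, 3, 5]


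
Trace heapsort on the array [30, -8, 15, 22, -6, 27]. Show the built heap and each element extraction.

Build heap: [30, 22, 27, -8, -6, 15]
Extract 30: [27, 22, 15, -8, -6, 30]
Extract 27: [22, -6, 15, -8, 27, 30]
Extract 22: [15, -6, -8, 22, 27, 30]
Extract 15: [-6, -8, 15, 22, 27, 30]
Extract -6: [-8, -6, 15, 22, 27, 30]


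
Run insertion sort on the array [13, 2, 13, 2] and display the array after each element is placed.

First element 13 is already 'sorted'
Insert 2: shifted 1 elements -> [2, 13, 13, 2]
Insert 13: shifted 0 elements -> [2, 13, 13, 2]
Insert 2: shifted 2 elements -> [2, 2, 13, 13]


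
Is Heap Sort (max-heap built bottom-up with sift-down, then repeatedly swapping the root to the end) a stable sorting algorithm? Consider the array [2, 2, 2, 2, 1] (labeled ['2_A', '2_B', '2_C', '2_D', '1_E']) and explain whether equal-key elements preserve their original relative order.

Trace Heap Sort on the labeled array (the key is the number; the letter only tracks identity):
  Build max-heap: [2_A, 2_B, 2_C, 2_D, 1_E]
  Swap root 2_A to index 4, re-heapify first 4 -> [2_B, 2_D, 2_C, 1_E, 2_A]
  Swap root 2_B to index 3, re-heapify first 3 -> [2_D, 1_E, 2_C, 2_B, 2_A]
  Swap root 2_D to index 2, re-heapify first 2 -> [2_C, 1_E, 2_D, 2_B, 2_A]
  Swap root 2_C to index 1, re-heapify first 1 -> [1_E, 2_C, 2_D, 2_B, 2_A]
Final order: [1_E, 2_C, 2_D, 2_B, 2_A]
Equal keys:
  value 2: originally 2_A, 2_B, 2_C, 2_D; after sorting 2_C, 2_D, 2_B, 2_A -> order changed
Equal keys were reordered, so Heap Sort is not stable: heap construction and root-to-end swaps move elements without regard to the original order of equal keys. (One such input is enough; an unstable sort may happen to preserve order on other inputs, but it gives no guarantee.)
Answer: Not stable


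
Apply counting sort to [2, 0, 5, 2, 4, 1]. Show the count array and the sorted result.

Count array: [1, 1, 2, 0, 1, 1]
(count[i] = number of elements equal to i)
Cumulative count: [1, 2, 4, 4, 5, 6]
Sorted: [0, 1, 2, 2, 4, 5]


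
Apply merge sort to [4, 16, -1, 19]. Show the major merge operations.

Divide and conquer:
  Merge [4] + [16] -> [4, 16]
  Merge [-1] + [19] -> [-1, 19]
  Merge [4, 16] + [-1, 19] -> [-1, 4, 16, 19]


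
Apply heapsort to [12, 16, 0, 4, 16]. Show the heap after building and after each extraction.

Build heap: [16, 16, 0, 4, 12]
Extract 16: [16, 12, 0, 4, 16]
Extract 16: [12, 4, 0, 16, 16]
Extract 12: [4, 0, 12, 16, 16]
Extract 4: [0, 4, 12, 16, 16]


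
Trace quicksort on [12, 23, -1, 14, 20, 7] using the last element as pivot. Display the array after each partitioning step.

Partition 1: pivot=7 at index 1 -> [-1, 7, 12, 14, 20, 23]
Partition 2: pivot=23 at index 5 -> [-1, 7, 12, 14, 20, 23]
Partition 3: pivot=20 at index 4 -> [-1, 7, 12, 14, 20, 23]
Partition 4: pivot=14 at index 3 -> [-1, 7, 12, 14, 20, 23]


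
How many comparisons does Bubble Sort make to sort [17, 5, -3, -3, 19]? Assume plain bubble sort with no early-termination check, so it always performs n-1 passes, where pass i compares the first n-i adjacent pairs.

Pass 1: compare adjacent pairs (0,1)..(3,4) = 4 comparison(s), 3 swap(s) -> [5, -3, -3, 17, 19]
Pass 2: compare adjacent pairs (0,1)..(2,3) = 3 comparison(s), 2 swap(s) -> [-3, -3, 5, 17, 19]
Pass 3: compare adjacent pairs (0,1)..(1,2) = 2 comparison(s), 0 swap(s) -> [-3, -3, 5, 17, 19]
Pass 4: compare adjacent pairs (0,1)..(0,1) = 1 comparison(s), 0 swap(s) -> [-3, -3, 5, 17, 19]
Total comparisons: 4 + 3 + 2 + 1 = 10


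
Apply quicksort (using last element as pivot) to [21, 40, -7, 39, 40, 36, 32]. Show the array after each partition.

Partition 1: pivot=32 at index 2 -> [21, -7, 32, 39, 40, 36, 40]
Partition 2: pivot=-7 at index 0 -> [-7, 21, 32, 39, 40, 36, 40]
Partition 3: pivot=40 at index 6 -> [-7, 21, 32, 39, 40, 36, 40]
Partition 4: pivot=36 at index 3 -> [-7, 21, 32, 36, 40, 39, 40]
Partition 5: pivot=39 at index 4 -> [-7, 21, 32, 36, 39, 40, 40]


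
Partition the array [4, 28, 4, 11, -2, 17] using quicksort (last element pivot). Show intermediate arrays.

Partition 1: pivot=17 at index 4 -> [4, 4, 11, -2, 17, 28]
Partition 2: pivot=-2 at index 0 -> [-2, 4, 11, 4, 17, 28]
Partition 3: pivot=4 at index 2 -> [-2, 4, 4, 11, 17, 28]


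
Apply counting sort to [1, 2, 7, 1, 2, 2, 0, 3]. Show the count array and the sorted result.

Count array: [1, 2, 3, 1, 0, 0, 0, 1]
(count[i] = number of elements equal to i)
Cumulative count: [1, 3, 6, 7, 7, 7, 7, 8]
Sorted: [0, 1, 1, 2, 2, 2, 3, 7]


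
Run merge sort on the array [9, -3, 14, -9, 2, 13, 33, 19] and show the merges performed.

Divide and conquer:
  Merge [9] + [-3] -> [-3, 9]
  Merge [14] + [-9] -> [-9, 14]
  Merge [-3, 9] + [-9, 14] -> [-9, -3, 9, 14]
  Merge [2] + [13] -> [2, 13]
  Merge [33] + [19] -> [19, 33]
  Merge [2, 13] + [19, 33] -> [2, 13, 19, 33]
  Merge [-9, -3, 9, 14] + [2, 13, 19, 33] -> [-9, -3, 2, 9, 13, 14, 19, 33]


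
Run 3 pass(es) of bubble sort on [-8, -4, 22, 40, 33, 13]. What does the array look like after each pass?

After pass 1: [-8, -4, 22, 33, 13, 40] (2 swaps)
After pass 2: [-8, -4, 22, 13, 33, 40] (1 swaps)
After pass 3: [-8, -4, 13, 22, 33, 40] (1 swaps)
Total swaps: 4


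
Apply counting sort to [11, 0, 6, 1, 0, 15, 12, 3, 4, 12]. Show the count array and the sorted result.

Count array: [2, 1, 0, 1, 1, 0, 1, 0, 0, 0, 0, 1, 2, 0, 0, 1]
(count[i] = number of elements equal to i)
Cumulative count: [2, 3, 3, 4, 5, 5, 6, 6, 6, 6, 6, 7, 9, 9, 9, 10]
Sorted: [0, 0, 1, 3, 4, 6, 11, 12, 12, 15]


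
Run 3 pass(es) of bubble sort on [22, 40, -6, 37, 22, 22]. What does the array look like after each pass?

After pass 1: [22, -6, 37, 22, 22, 40] (4 swaps)
After pass 2: [-6, 22, 22, 22, 37, 40] (3 swaps)
After pass 3: [-6, 22, 22, 22, 37, 40] (0 swaps)
Total swaps: 7


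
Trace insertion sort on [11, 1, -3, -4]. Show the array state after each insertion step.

First element 11 is already 'sorted'
Insert 1: shifted 1 elements -> [1, 11, -3, -4]
Insert -3: shifted 2 elements -> [-3, 1, 11, -4]
Insert -4: shifted 3 elements -> [-4, -3, 1, 11]


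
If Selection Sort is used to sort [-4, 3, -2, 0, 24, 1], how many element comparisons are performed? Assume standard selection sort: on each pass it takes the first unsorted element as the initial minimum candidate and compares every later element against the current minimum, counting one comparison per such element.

Pass 1: scan indices 1..5 for the minimum = 5 comparison(s); min is -4, place at index 0 -> [-4, 3, -2, 0, 24, 1]
Pass 2: scan indices 2..5 for the minimum = 4 comparison(s); min is -2, place at index 1 -> [-4, -2, 3, 0, 24, 1]
Pass 3: scan indices 3..5 for the minimum = 3 comparison(s); min is 0, place at index 2 -> [-4, -2, 0, 3, 24, 1]
Pass 4: scan indices 4..5 for the minimum = 2 comparison(s); min is 1, place at index 3 -> [-4, -2, 0, 1, 24, 3]
Pass 5: scan indices 5..5 for the minimum = 1 comparison(s); min is 3, place at index 4 -> [-4, -2, 0, 1, 3, 24]
Selection sort always scans the whole unsorted suffix, so the count is (n-1) + (n-2) + ... + 1 = n(n-1)/2 = 6*5/2 = 15 regardless of the input order.
Total comparisons: 5 + 4 + 3 + 2 + 1 = 15


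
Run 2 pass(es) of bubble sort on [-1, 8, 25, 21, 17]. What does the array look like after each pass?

After pass 1: [-1, 8, 21, 17, 25] (2 swaps)
After pass 2: [-1, 8, 17, 21, 25] (1 swaps)
Total swaps: 3


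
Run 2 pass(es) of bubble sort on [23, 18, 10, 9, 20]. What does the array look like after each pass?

After pass 1: [18, 10, 9, 20, 23] (4 swaps)
After pass 2: [10, 9, 18, 20, 23] (2 swaps)
Total swaps: 6


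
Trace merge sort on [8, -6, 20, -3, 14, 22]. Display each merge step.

Divide and conquer:
  Merge [-6] + [20] -> [-6, 20]
  Merge [8] + [-6, 20] -> [-6, 8, 20]
  Merge [14] + [22] -> [14, 22]
  Merge [-3] + [14, 22] -> [-3, 14, 22]
  Merge [-6, 8, 20] + [-3, 14, 22] -> [-6, -3, 8, 14, 20, 22]


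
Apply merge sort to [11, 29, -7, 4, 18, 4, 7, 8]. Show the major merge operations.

Divide and conquer:
  Merge [11] + [29] -> [11, 29]
  Merge [-7] + [4] -> [-7, 4]
  Merge [11, 29] + [-7, 4] -> [-7, 4, 11, 29]
  Merge [18] + [4] -> [4, 18]
  Merge [7] + [8] -> [7, 8]
  Merge [4, 18] + [7, 8] -> [4, 7, 8, 18]
  Merge [-7, 4, 11, 29] + [4, 7, 8, 18] -> [-7, 4, 4, 7, 8, 11, 18, 29]


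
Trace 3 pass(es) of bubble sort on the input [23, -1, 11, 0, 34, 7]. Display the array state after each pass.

After pass 1: [-1, 11, 0, 23, 7, 34] (4 swaps)
After pass 2: [-1, 0, 11, 7, 23, 34] (2 swaps)
After pass 3: [-1, 0, 7, 11, 23, 34] (1 swaps)
Total swaps: 7


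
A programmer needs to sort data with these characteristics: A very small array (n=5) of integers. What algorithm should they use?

Best choice: Insertion sort
Reason: For tiny inputs the O(n^2) overhead is negligible and insertion sort has minimal constant factors


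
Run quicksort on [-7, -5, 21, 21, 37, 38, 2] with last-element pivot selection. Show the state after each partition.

Partition 1: pivot=2 at index 2 -> [-7, -5, 2, 21, 37, 38, 21]
Partition 2: pivot=-5 at index 1 -> [-7, -5, 2, 21, 37, 38, 21]
Partition 3: pivot=21 at index 4 -> [-7, -5, 2, 21, 21, 38, 37]
Partition 4: pivot=37 at index 5 -> [-7, -5, 2, 21, 21, 37, 38]


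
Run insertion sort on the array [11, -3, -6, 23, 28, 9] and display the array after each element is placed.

First element 11 is already 'sorted'
Insert -3: shifted 1 elements -> [-3, 11, -6, 23, 28, 9]
Insert -6: shifted 2 elements -> [-6, -3, 11, 23, 28, 9]
Insert 23: shifted 0 elements -> [-6, -3, 11, 23, 28, 9]
Insert 28: shifted 0 elements -> [-6, -3, 11, 23, 28, 9]
Insert 9: shifted 3 elements -> [-6, -3, 9, 11, 23, 28]


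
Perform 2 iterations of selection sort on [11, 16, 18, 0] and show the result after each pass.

Pass 1: Select minimum 0 at index 3, swap -> [0, 16, 18, 11]
Pass 2: Select minimum 11 at index 3, swap -> [0, 11, 18, 16]


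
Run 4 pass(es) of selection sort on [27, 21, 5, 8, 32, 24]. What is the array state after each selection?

Pass 1: Select minimum 5 at index 2, swap -> [5, 21, 27, 8, 32, 24]
Pass 2: Select minimum 8 at index 3, swap -> [5, 8, 27, 21, 32, 24]
Pass 3: Select minimum 21 at index 3, swap -> [5, 8, 21, 27, 32, 24]
Pass 4: Select minimum 24 at index 5, swap -> [5, 8, 21, 24, 32, 27]


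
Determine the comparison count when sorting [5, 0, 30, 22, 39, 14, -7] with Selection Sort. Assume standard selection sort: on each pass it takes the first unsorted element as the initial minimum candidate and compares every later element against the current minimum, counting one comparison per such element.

Pass 1: scan indices 1..6 for the minimum = 6 comparison(s); min is -7, place at index 0 -> [-7, 0, 30, 22, 39, 14, 5]
Pass 2: scan indices 2..6 for the minimum = 5 comparison(s); min is 0, place at index 1 -> [-7, 0, 30, 22, 39, 14, 5]
Pass 3: scan indices 3..6 for the minimum = 4 comparison(s); min is 5, place at index 2 -> [-7, 0, 5, 22, 39, 14, 30]
Pass 4: scan indices 4..6 for the minimum = 3 comparison(s); min is 14, place at index 3 -> [-7, 0, 5, 14, 39, 22, 30]
Pass 5: scan indices 5..6 for the minimum = 2 comparison(s); min is 22, place at index 4 -> [-7, 0, 5, 14, 22, 39, 30]
Pass 6: scan indices 6..6 for the minimum = 1 comparison(s); min is 30, place at index 5 -> [-7, 0, 5, 14, 22, 30, 39]
Selection sort always scans the whole unsorted suffix, so the count is (n-1) + (n-2) + ... + 1 = n(n-1)/2 = 7*6/2 = 21 regardless of the input order.
Total comparisons: 6 + 5 + 4 + 3 + 2 + 1 = 21


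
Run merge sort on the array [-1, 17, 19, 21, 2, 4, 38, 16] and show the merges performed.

Divide and conquer:
  Merge [-1] + [17] -> [-1, 17]
  Merge [19] + [21] -> [19, 21]
  Merge [-1, 17] + [19, 21] -> [-1, 17, 19, 21]
  Merge [2] + [4] -> [2, 4]
  Merge [38] + [16] -> [16, 38]
  Merge [2, 4] + [16, 38] -> [2, 4, 16, 38]
  Merge [-1, 17, 19, 21] + [2, 4, 16, 38] -> [-1, 2, 4, 16, 17, 19, 21, 38]


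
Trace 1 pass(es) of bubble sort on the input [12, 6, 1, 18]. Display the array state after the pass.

After pass 1: [6, 1, 12, 18] (2 swaps)
Total swaps: 2


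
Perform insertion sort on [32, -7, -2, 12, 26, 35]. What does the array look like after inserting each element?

First element 32 is already 'sorted'
Insert -7: shifted 1 elements -> [-7, 32, -2, 12, 26, 35]
Insert -2: shifted 1 elements -> [-7, -2, 32, 12, 26, 35]
Insert 12: shifted 1 elements -> [-7, -2, 12, 32, 26, 35]
Insert 26: shifted 1 elements -> [-7, -2, 12, 26, 32, 35]
Insert 35: shifted 0 elements -> [-7, -2, 12, 26, 32, 35]


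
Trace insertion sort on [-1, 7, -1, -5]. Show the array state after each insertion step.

First element -1 is already 'sorted'
Insert 7: shifted 0 elements -> [-1, 7, -1, -5]
Insert -1: shifted 1 elements -> [-1, -1, 7, -5]
Insert -5: shifted 3 elements -> [-5, -1, -1, 7]


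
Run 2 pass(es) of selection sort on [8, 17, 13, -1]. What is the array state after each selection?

Pass 1: Select minimum -1 at index 3, swap -> [-1, 17, 13, 8]
Pass 2: Select minimum 8 at index 3, swap -> [-1, 8, 13, 17]


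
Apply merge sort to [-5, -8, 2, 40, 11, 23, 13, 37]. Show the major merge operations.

Divide and conquer:
  Merge [-5] + [-8] -> [-8, -5]
  Merge [2] + [40] -> [2, 40]
  Merge [-8, -5] + [2, 40] -> [-8, -5, 2, 40]
  Merge [11] + [23] -> [11, 23]
  Merge [13] + [37] -> [13, 37]
  Merge [11, 23] + [13, 37] -> [11, 13, 23, 37]
  Merge [-8, -5, 2, 40] + [11, 13, 23, 37] -> [-8, -5, 2, 11, 13, 23, 37, 40]


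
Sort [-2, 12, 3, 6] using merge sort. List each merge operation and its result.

Divide and conquer:
  Merge [-2] + [12] -> [-2, 12]
  Merge [3] + [6] -> [3, 6]
  Merge [-2, 12] + [3, 6] -> [-2, 3, 6, 12]


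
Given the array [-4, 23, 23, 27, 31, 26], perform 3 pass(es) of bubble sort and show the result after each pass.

After pass 1: [-4, 23, 23, 27, 26, 31] (1 swaps)
After pass 2: [-4, 23, 23, 26, 27, 31] (1 swaps)
After pass 3: [-4, 23, 23, 26, 27, 31] (0 swaps)
Total swaps: 2


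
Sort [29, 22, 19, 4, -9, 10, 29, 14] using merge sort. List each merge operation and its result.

Divide and conquer:
  Merge [29] + [22] -> [22, 29]
  Merge [19] + [4] -> [4, 19]
  Merge [22, 29] + [4, 19] -> [4, 19, 22, 29]
  Merge [-9] + [10] -> [-9, 10]
  Merge [29] + [14] -> [14, 29]
  Merge [-9, 10] + [14, 29] -> [-9, 10, 14, 29]
  Merge [4, 19, 22, 29] + [-9, 10, 14, 29] -> [-9, 4, 10, 14, 19, 22, 29, 29]


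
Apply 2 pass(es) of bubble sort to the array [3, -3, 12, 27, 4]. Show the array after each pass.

After pass 1: [-3, 3, 12, 4, 27] (2 swaps)
After pass 2: [-3, 3, 4, 12, 27] (1 swaps)
Total swaps: 3


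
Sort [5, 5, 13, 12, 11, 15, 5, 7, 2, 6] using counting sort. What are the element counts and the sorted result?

Count array: [0, 0, 1, 0, 0, 3, 1, 1, 0, 0, 0, 1, 1, 1, 0, 1]
(count[i] = number of elements equal to i)
Cumulative count: [0, 0, 1, 1, 1, 4, 5, 6, 6, 6, 6, 7, 8, 9, 9, 10]
Sorted: [2, 5, 5, 5, 6, 7, 11, 12, 13, 15]


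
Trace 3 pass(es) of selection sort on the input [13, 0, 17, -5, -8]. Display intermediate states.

Pass 1: Select minimum -8 at index 4, swap -> [-8, 0, 17, -5, 13]
Pass 2: Select minimum -5 at index 3, swap -> [-8, -5, 17, 0, 13]
Pass 3: Select minimum 0 at index 3, swap -> [-8, -5, 0, 17, 13]


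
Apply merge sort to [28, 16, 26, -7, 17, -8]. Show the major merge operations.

Divide and conquer:
  Merge [16] + [26] -> [16, 26]
  Merge [28] + [16, 26] -> [16, 26, 28]
  Merge [17] + [-8] -> [-8, 17]
  Merge [-7] + [-8, 17] -> [-8, -7, 17]
  Merge [16, 26, 28] + [-8, -7, 17] -> [-8, -7, 16, 17, 26, 28]


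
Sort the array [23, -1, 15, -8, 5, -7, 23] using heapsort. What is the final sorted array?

Build heap: [23, 5, 23, -8, -1, -7, 15]
Extract 23: [23, 5, 15, -8, -1, -7, 23]
Extract 23: [15, 5, -7, -8, -1, 23, 23]
Extract 15: [5, -1, -7, -8, 15, 23, 23]
Extract 5: [-1, -8, -7, 5, 15, 23, 23]
Extract -1: [-7, -8, -1, 5, 15, 23, 23]
Extract -7: [-8, -7, -1, 5, 15, 23, 23]


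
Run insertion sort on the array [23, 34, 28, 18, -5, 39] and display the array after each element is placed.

First element 23 is already 'sorted'
Insert 34: shifted 0 elements -> [23, 34, 28, 18, -5, 39]
Insert 28: shifted 1 elements -> [23, 28, 34, 18, -5, 39]
Insert 18: shifted 3 elements -> [18, 23, 28, 34, -5, 39]
Insert -5: shifted 4 elements -> [-5, 18, 23, 28, 34, 39]
Insert 39: shifted 0 elements -> [-5, 18, 23, 28, 34, 39]


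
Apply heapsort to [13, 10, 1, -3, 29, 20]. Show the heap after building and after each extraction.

Build heap: [29, 13, 20, -3, 10, 1]
Extract 29: [20, 13, 1, -3, 10, 29]
Extract 20: [13, 10, 1, -3, 20, 29]
Extract 13: [10, -3, 1, 13, 20, 29]
Extract 10: [1, -3, 10, 13, 20, 29]
Extract 1: [-3, 1, 10, 13, 20, 29]


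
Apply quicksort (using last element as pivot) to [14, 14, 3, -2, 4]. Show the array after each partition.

Partition 1: pivot=4 at index 2 -> [3, -2, 4, 14, 14]
Partition 2: pivot=-2 at index 0 -> [-2, 3, 4, 14, 14]
Partition 3: pivot=14 at index 4 -> [-2, 3, 4, 14, 14]


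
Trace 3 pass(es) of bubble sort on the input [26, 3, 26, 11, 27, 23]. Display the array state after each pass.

After pass 1: [3, 26, 11, 26, 23, 27] (3 swaps)
After pass 2: [3, 11, 26, 23, 26, 27] (2 swaps)
After pass 3: [3, 11, 23, 26, 26, 27] (1 swaps)
Total swaps: 6


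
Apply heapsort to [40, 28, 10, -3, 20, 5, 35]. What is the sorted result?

Build heap: [40, 28, 35, -3, 20, 5, 10]
Extract 40: [35, 28, 10, -3, 20, 5, 40]
Extract 35: [28, 20, 10, -3, 5, 35, 40]
Extract 28: [20, 5, 10, -3, 28, 35, 40]
Extract 20: [10, 5, -3, 20, 28, 35, 40]
Extract 10: [5, -3, 10, 20, 28, 35, 40]
Extract 5: [-3, 5, 10, 20, 28, 35, 40]


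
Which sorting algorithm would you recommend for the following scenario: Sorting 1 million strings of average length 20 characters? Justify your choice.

Best choice: MSD radix sort or Mergesort
Reason: MSD radix sort is a non-comparison sort that buckets the strings by successive character positions, running in time proportional to the total number of characters examined rather than O(n log n) string comparisons; mergesort is a stable O(n log n)-comparison alternative that works for arbitrary variable-length keys


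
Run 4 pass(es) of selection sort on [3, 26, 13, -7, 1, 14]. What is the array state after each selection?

Pass 1: Select minimum -7 at index 3, swap -> [-7, 26, 13, 3, 1, 14]
Pass 2: Select minimum 1 at index 4, swap -> [-7, 1, 13, 3, 26, 14]
Pass 3: Select minimum 3 at index 3, swap -> [-7, 1, 3, 13, 26, 14]
Pass 4: Select minimum 13 at index 3, swap -> [-7, 1, 3, 13, 26, 14]


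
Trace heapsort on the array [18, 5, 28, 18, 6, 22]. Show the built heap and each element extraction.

Build heap: [28, 18, 22, 5, 6, 18]
Extract 28: [22, 18, 18, 5, 6, 28]
Extract 22: [18, 6, 18, 5, 22, 28]
Extract 18: [18, 6, 5, 18, 22, 28]
Extract 18: [6, 5, 18, 18, 22, 28]
Extract 6: [5, 6, 18, 18, 22, 28]


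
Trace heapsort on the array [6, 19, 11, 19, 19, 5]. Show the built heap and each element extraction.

Build heap: [19, 19, 11, 6, 19, 5]
Extract 19: [19, 19, 11, 6, 5, 19]
Extract 19: [19, 6, 11, 5, 19, 19]
Extract 19: [11, 6, 5, 19, 19, 19]
Extract 11: [6, 5, 11, 19, 19, 19]
Extract 6: [5, 6, 11, 19, 19, 19]


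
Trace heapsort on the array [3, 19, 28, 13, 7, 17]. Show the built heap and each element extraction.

Build heap: [28, 19, 17, 13, 7, 3]
Extract 28: [19, 13, 17, 3, 7, 28]
Extract 19: [17, 13, 7, 3, 19, 28]
Extract 17: [13, 3, 7, 17, 19, 28]
Extract 13: [7, 3, 13, 17, 19, 28]
Extract 7: [3, 7, 13, 17, 19, 28]


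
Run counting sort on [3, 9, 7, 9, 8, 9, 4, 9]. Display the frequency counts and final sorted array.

Count array: [0, 0, 0, 1, 1, 0, 0, 1, 1, 4]
(count[i] = number of elements equal to i)
Cumulative count: [0, 0, 0, 1, 2, 2, 2, 3, 4, 8]
Sorted: [3, 4, 7, 8, 9, 9, 9, 9]


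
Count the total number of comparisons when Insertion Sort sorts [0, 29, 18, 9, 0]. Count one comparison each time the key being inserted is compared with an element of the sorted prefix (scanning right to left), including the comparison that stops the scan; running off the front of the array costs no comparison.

Insert 29: 0 <= 29 (stop) = 1 comparison(s) -> [0, 29, 18, 9, 0]
Insert 18: 29 > 18 (shift), 0 <= 18 (stop) = 2 comparison(s) -> [0, 18, 29, 9, 0]
Insert 9: 29 > 9 (shift), 18 > 9 (shift), 0 <= 9 (stop) = 3 comparison(s) -> [0, 9, 18, 29, 0]
Insert 0: 29 > 0 (shift), 18 > 0 (shift), 9 > 0 (shift), 0 <= 0 (stop) = 4 comparison(s) -> [0, 0, 9, 18, 29]
Total comparisons: 1 + 2 + 3 + 4 = 10


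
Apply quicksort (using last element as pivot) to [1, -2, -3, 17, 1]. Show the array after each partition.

Partition 1: pivot=1 at index 3 -> [1, -2, -3, 1, 17]
Partition 2: pivot=-3 at index 0 -> [-3, -2, 1, 1, 17]
Partition 3: pivot=1 at index 2 -> [-3, -2, 1, 1, 17]


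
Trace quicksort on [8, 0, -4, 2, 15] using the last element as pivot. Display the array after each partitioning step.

Partition 1: pivot=15 at index 4 -> [8, 0, -4, 2, 15]
Partition 2: pivot=2 at index 2 -> [0, -4, 2, 8, 15]
Partition 3: pivot=-4 at index 0 -> [-4, 0, 2, 8, 15]


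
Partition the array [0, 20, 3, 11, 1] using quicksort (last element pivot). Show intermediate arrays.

Partition 1: pivot=1 at index 1 -> [0, 1, 3, 11, 20]
Partition 2: pivot=20 at index 4 -> [0, 1, 3, 11, 20]
Partition 3: pivot=11 at index 3 -> [0, 1, 3, 11, 20]


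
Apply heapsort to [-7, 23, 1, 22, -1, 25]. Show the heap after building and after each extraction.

Build heap: [25, 23, 1, 22, -1, -7]
Extract 25: [23, 22, 1, -7, -1, 25]
Extract 23: [22, -1, 1, -7, 23, 25]
Extract 22: [1, -1, -7, 22, 23, 25]
Extract 1: [-1, -7, 1, 22, 23, 25]
Extract -1: [-7, -1, 1, 22, 23, 25]


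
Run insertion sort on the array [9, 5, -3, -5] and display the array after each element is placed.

First element 9 is already 'sorted'
Insert 5: shifted 1 elements -> [5, 9, -3, -5]
Insert -3: shifted 2 elements -> [-3, 5, 9, -5]
Insert -5: shifted 3 elements -> [-5, -3, 5, 9]


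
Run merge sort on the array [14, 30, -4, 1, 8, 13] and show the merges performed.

Divide and conquer:
  Merge [30] + [-4] -> [-4, 30]
  Merge [14] + [-4, 30] -> [-4, 14, 30]
  Merge [8] + [13] -> [8, 13]
  Merge [1] + [8, 13] -> [1, 8, 13]
  Merge [-4, 14, 30] + [1, 8, 13] -> [-4, 1, 8, 13, 14, 30]


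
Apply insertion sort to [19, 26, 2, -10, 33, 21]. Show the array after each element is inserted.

First element 19 is already 'sorted'
Insert 26: shifted 0 elements -> [19, 26, 2, -10, 33, 21]
Insert 2: shifted 2 elements -> [2, 19, 26, -10, 33, 21]
Insert -10: shifted 3 elements -> [-10, 2, 19, 26, 33, 21]
Insert 33: shifted 0 elements -> [-10, 2, 19, 26, 33, 21]
Insert 21: shifted 2 elements -> [-10, 2, 19, 21, 26, 33]


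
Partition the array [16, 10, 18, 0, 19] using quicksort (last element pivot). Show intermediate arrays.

Partition 1: pivot=19 at index 4 -> [16, 10, 18, 0, 19]
Partition 2: pivot=0 at index 0 -> [0, 10, 18, 16, 19]
Partition 3: pivot=16 at index 2 -> [0, 10, 16, 18, 19]


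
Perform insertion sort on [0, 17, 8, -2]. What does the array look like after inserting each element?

First element 0 is already 'sorted'
Insert 17: shifted 0 elements -> [0, 17, 8, -2]
Insert 8: shifted 1 elements -> [0, 8, 17, -2]
Insert -2: shifted 3 elements -> [-2, 0, 8, 17]


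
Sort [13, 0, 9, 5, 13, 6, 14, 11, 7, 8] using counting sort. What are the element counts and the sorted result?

Count array: [1, 0, 0, 0, 0, 1, 1, 1, 1, 1, 0, 1, 0, 2, 1]
(count[i] = number of elements equal to i)
Cumulative count: [1, 1, 1, 1, 1, 2, 3, 4, 5, 6, 6, 7, 7, 9, 10]
Sorted: [0, 5, 6, 7, 8, 9, 11, 13, 13, 14]


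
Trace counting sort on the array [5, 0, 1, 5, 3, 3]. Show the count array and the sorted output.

Count array: [1, 1, 0, 2, 0, 2]
(count[i] = number of elements equal to i)
Cumulative count: [1, 2, 2, 4, 4, 6]
Sorted: [0, 1, 3, 3, 5, 5]


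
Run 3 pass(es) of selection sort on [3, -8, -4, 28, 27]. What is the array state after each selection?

Pass 1: Select minimum -8 at index 1, swap -> [-8, 3, -4, 28, 27]
Pass 2: Select minimum -4 at index 2, swap -> [-8, -4, 3, 28, 27]
Pass 3: Select minimum 3 at index 2, swap -> [-8, -4, 3, 28, 27]


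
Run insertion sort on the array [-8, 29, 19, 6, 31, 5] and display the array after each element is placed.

First element -8 is already 'sorted'
Insert 29: shifted 0 elements -> [-8, 29, 19, 6, 31, 5]
Insert 19: shifted 1 elements -> [-8, 19, 29, 6, 31, 5]
Insert 6: shifted 2 elements -> [-8, 6, 19, 29, 31, 5]
Insert 31: shifted 0 elements -> [-8, 6, 19, 29, 31, 5]
Insert 5: shifted 4 elements -> [-8, 5, 6, 19, 29, 31]


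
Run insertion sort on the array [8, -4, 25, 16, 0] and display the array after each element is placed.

First element 8 is already 'sorted'
Insert -4: shifted 1 elements -> [-4, 8, 25, 16, 0]
Insert 25: shifted 0 elements -> [-4, 8, 25, 16, 0]
Insert 16: shifted 1 elements -> [-4, 8, 16, 25, 0]
Insert 0: shifted 3 elements -> [-4, 0, 8, 16, 25]


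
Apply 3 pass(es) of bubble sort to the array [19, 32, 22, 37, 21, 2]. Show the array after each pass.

After pass 1: [19, 22, 32, 21, 2, 37] (3 swaps)
After pass 2: [19, 22, 21, 2, 32, 37] (2 swaps)
After pass 3: [19, 21, 2, 22, 32, 37] (2 swaps)
Total swaps: 7


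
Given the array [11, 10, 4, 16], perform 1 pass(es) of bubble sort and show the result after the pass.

After pass 1: [10, 4, 11, 16] (2 swaps)
Total swaps: 2


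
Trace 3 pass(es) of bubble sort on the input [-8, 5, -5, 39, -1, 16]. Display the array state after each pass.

After pass 1: [-8, -5, 5, -1, 16, 39] (3 swaps)
After pass 2: [-8, -5, -1, 5, 16, 39] (1 swaps)
After pass 3: [-8, -5, -1, 5, 16, 39] (0 swaps)
Total swaps: 4


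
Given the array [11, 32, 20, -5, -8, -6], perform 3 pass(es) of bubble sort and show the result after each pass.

After pass 1: [11, 20, -5, -8, -6, 32] (4 swaps)
After pass 2: [11, -5, -8, -6, 20, 32] (3 swaps)
After pass 3: [-5, -8, -6, 11, 20, 32] (3 swaps)
Total swaps: 10


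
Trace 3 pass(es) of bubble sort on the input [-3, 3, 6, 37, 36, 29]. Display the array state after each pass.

After pass 1: [-3, 3, 6, 36, 29, 37] (2 swaps)
After pass 2: [-3, 3, 6, 29, 36, 37] (1 swaps)
After pass 3: [-3, 3, 6, 29, 36, 37] (0 swaps)
Total swaps: 3


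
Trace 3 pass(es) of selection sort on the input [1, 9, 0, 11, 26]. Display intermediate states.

Pass 1: Select minimum 0 at index 2, swap -> [0, 9, 1, 11, 26]
Pass 2: Select minimum 1 at index 2, swap -> [0, 1, 9, 11, 26]
Pass 3: Select minimum 9 at index 2, swap -> [0, 1, 9, 11, 26]


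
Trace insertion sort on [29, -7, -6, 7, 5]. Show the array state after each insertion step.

First element 29 is already 'sorted'
Insert -7: shifted 1 elements -> [-7, 29, -6, 7, 5]
Insert -6: shifted 1 elements -> [-7, -6, 29, 7, 5]
Insert 7: shifted 1 elements -> [-7, -6, 7, 29, 5]
Insert 5: shifted 2 elements -> [-7, -6, 5, 7, 29]


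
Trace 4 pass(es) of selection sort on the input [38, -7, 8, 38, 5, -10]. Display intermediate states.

Pass 1: Select minimum -10 at index 5, swap -> [-10, -7, 8, 38, 5, 38]
Pass 2: Select minimum -7 at index 1, swap -> [-10, -7, 8, 38, 5, 38]
Pass 3: Select minimum 5 at index 4, swap -> [-10, -7, 5, 38, 8, 38]
Pass 4: Select minimum 8 at index 4, swap -> [-10, -7, 5, 8, 38, 38]


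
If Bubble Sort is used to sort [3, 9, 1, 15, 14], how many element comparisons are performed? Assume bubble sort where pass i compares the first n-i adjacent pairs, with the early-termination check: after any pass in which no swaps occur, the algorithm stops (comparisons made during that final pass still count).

Pass 1: compare adjacent pairs (0,1)..(3,4) = 4 comparison(s), 2 swap(s) -> [3, 1, 9, 14, 15]
Pass 2: compare adjacent pairs (0,1)..(2,3) = 3 comparison(s), 1 swap(s) -> [1, 3, 9, 14, 15]
Pass 3: compare adjacent pairs (0,1)..(1,2) = 2 comparison(s), 0 swap(s) -> [1, 3, 9, 14, 15]
No swaps in this pass, so bubble sort stops here.
Total comparisons: 4 + 3 + 2 = 9


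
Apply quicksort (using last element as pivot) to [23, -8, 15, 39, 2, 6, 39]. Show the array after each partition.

Partition 1: pivot=39 at index 6 -> [23, -8, 15, 39, 2, 6, 39]
Partition 2: pivot=6 at index 2 -> [-8, 2, 6, 39, 23, 15, 39]
Partition 3: pivot=2 at index 1 -> [-8, 2, 6, 39, 23, 15, 39]
Partition 4: pivot=15 at index 3 -> [-8, 2, 6, 15, 23, 39, 39]
Partition 5: pivot=39 at index 5 -> [-8, 2, 6, 15, 23, 39, 39]


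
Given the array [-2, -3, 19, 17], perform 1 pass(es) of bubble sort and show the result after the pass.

After pass 1: [-3, -2, 17, 19] (2 swaps)
Total swaps: 2


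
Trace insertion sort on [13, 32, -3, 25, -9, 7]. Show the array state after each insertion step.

First element 13 is already 'sorted'
Insert 32: shifted 0 elements -> [13, 32, -3, 25, -9, 7]
Insert -3: shifted 2 elements -> [-3, 13, 32, 25, -9, 7]
Insert 25: shifted 1 elements -> [-3, 13, 25, 32, -9, 7]
Insert -9: shifted 4 elements -> [-9, -3, 13, 25, 32, 7]
Insert 7: shifted 3 elements -> [-9, -3, 7, 13, 25, 32]


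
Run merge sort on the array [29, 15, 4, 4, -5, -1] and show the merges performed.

Divide and conquer:
  Merge [15] + [4] -> [4, 15]
  Merge [29] + [4, 15] -> [4, 15, 29]
  Merge [-5] + [-1] -> [-5, -1]
  Merge [4] + [-5, -1] -> [-5, -1, 4]
  Merge [4, 15, 29] + [-5, -1, 4] -> [-5, -1, 4, 4, 15, 29]


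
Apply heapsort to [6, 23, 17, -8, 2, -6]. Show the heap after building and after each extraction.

Build heap: [23, 6, 17, -8, 2, -6]
Extract 23: [17, 6, -6, -8, 2, 23]
Extract 17: [6, 2, -6, -8, 17, 23]
Extract 6: [2, -8, -6, 6, 17, 23]
Extract 2: [-6, -8, 2, 6, 17, 23]
Extract -6: [-8, -6, 2, 6, 17, 23]


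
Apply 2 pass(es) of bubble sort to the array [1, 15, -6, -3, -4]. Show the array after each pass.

After pass 1: [1, -6, -3, -4, 15] (3 swaps)
After pass 2: [-6, -3, -4, 1, 15] (3 swaps)
Total swaps: 6


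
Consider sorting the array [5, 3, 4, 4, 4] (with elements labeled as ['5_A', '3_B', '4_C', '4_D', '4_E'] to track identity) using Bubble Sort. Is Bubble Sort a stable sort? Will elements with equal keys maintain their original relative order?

Trace Bubble Sort on the labeled array (the key is the number; the letter only tracks identity):
  After pass 1: [3_B, 4_C, 4_D, 4_E, 5_A]
  After pass 2: [3_B, 4_C, 4_D, 4_E, 5_A] (no swaps, done)
Final order: [3_B, 4_C, 4_D, 4_E, 5_A]
Equal keys:
  value 4: originally 4_C, 4_D, 4_E; after sorting 4_C, 4_D, 4_E -> order preserved
All equal keys kept their original relative order. Bubble Sort is stable: it only swaps adjacent elements when the left one is strictly greater, so equal keys never move past each other.
Answer: Stable


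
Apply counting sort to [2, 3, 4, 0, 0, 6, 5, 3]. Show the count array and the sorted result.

Count array: [2, 0, 1, 2, 1, 1, 1]
(count[i] = number of elements equal to i)
Cumulative count: [2, 2, 3, 5, 6, 7, 8]
Sorted: [0, 0, 2, 3, 3, 4, 5, 6]


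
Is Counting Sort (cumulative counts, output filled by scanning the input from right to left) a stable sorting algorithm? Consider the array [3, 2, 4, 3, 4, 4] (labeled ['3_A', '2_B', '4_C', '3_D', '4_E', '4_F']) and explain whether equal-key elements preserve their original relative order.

Trace Counting Sort on the labeled array (the key is the number; the letter only tracks identity):
  Counts for values 0..4: [0, 0, 1, 2, 3]
  Cumulative counts: [0, 0, 1, 3, 6]
  Scan right to left: place 4_F at output index 5
  Scan right to left: place 4_E at output index 4
  Scan right to left: place 3_D at output index 2
  Scan right to left: place 4_C at output index 3
  Scan right to left: place 2_B at output index 0
  Scan right to left: place 3_A at output index 1
  Output: [2_B, 3_A, 3_D, 4_C, 4_E, 4_F]
Equal keys:
  value 3: originally 3_A, 3_D; after sorting 3_A, 3_D -> order preserved
  value 4: originally 4_C, 4_E, 4_F; after sorting 4_C, 4_E, 4_F -> order preserved
All equal keys kept their original relative order. Counting Sort is stable: scanning the input right to left with decreasing cumulative counts places later duplicates at later output positions.
Answer: Stable


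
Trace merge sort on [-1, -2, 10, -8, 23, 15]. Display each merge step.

Divide and conquer:
  Merge [-2] + [10] -> [-2, 10]
  Merge [-1] + [-2, 10] -> [-2, -1, 10]
  Merge [23] + [15] -> [15, 23]
  Merge [-8] + [15, 23] -> [-8, 15, 23]
  Merge [-2, -1, 10] + [-8, 15, 23] -> [-8, -2, -1, 10, 15, 23]


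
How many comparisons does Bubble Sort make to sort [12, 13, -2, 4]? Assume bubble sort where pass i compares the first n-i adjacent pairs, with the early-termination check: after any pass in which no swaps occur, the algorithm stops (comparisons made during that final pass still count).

Pass 1: compare adjacent pairs (0,1)..(2,3) = 3 comparison(s), 2 swap(s) -> [12, -2, 4, 13]
Pass 2: compare adjacent pairs (0,1)..(1,2) = 2 comparison(s), 2 swap(s) -> [-2, 4, 12, 13]
Pass 3: compare adjacent pairs (0,1)..(0,1) = 1 comparison(s), 0 swap(s) -> [-2, 4, 12, 13]
No swaps in this pass, so bubble sort stops here.
Total comparisons: 3 + 2 + 1 = 6


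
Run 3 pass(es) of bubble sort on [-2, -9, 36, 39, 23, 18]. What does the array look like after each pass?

After pass 1: [-9, -2, 36, 23, 18, 39] (3 swaps)
After pass 2: [-9, -2, 23, 18, 36, 39] (2 swaps)
After pass 3: [-9, -2, 18, 23, 36, 39] (1 swaps)
Total swaps: 6


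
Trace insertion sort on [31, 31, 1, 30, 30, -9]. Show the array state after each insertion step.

First element 31 is already 'sorted'
Insert 31: shifted 0 elements -> [31, 31, 1, 30, 30, -9]
Insert 1: shifted 2 elements -> [1, 31, 31, 30, 30, -9]
Insert 30: shifted 2 elements -> [1, 30, 31, 31, 30, -9]
Insert 30: shifted 2 elements -> [1, 30, 30, 31, 31, -9]
Insert -9: shifted 5 elements -> [-9, 1, 30, 30, 31, 31]


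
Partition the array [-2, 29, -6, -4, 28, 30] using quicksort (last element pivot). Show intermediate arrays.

Partition 1: pivot=30 at index 5 -> [-2, 29, -6, -4, 28, 30]
Partition 2: pivot=28 at index 3 -> [-2, -6, -4, 28, 29, 30]
Partition 3: pivot=-4 at index 1 -> [-6, -4, -2, 28, 29, 30]


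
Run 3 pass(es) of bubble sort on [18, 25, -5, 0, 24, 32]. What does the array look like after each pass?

After pass 1: [18, -5, 0, 24, 25, 32] (3 swaps)
After pass 2: [-5, 0, 18, 24, 25, 32] (2 swaps)
After pass 3: [-5, 0, 18, 24, 25, 32] (0 swaps)
Total swaps: 5


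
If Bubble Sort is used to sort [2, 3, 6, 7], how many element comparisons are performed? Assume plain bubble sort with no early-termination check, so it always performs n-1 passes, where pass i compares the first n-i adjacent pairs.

Pass 1: compare adjacent pairs (0,1)..(2,3) = 3 comparison(s), 0 swap(s) -> [2, 3, 6, 7]
Pass 2: compare adjacent pairs (0,1)..(1,2) = 2 comparison(s), 0 swap(s) -> [2, 3, 6, 7]
Pass 3: compare adjacent pairs (0,1)..(0,1) = 1 comparison(s), 0 swap(s) -> [2, 3, 6, 7]
Total comparisons: 3 + 2 + 1 = 6


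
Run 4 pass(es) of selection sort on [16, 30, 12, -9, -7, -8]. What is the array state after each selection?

Pass 1: Select minimum -9 at index 3, swap -> [-9, 30, 12, 16, -7, -8]
Pass 2: Select minimum -8 at index 5, swap -> [-9, -8, 12, 16, -7, 30]
Pass 3: Select minimum -7 at index 4, swap -> [-9, -8, -7, 16, 12, 30]
Pass 4: Select minimum 12 at index 4, swap -> [-9, -8, -7, 12, 16, 30]
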